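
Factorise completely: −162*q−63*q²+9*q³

Pull out the common factor 9*q, then factor the remaining trinomial.

9*q*(q+2)*(q−9)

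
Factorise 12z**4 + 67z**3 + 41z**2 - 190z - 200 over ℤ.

Trying the rational-root candidates, z = -5/4 is a root, giving the factor (4z + 5) and quotient 3z**3 + 13z**2 - 6z - 40.
Next, z = 5/3 is a root, so (3z - 5) divides it; the quotient is z**2 + 6z + 8.
The remaining quadratic factors as (z + 4)(z + 2).

(3z - 5)(4z + 5)(z + 2)(z + 4)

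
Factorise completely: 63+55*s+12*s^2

(3*s+7)*(4*s+9)

Need a pair with product 12·63 = 756 and sum 55: that's 27 and 28.
Split the middle term: 12*s^2+27*s + 28*s+63 = 3*s*(4*s+9) + 7*(4*s+9).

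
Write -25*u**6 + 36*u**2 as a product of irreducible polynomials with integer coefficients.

Pull out the common factor u**2, leaving -25*u**4 + 36.
Recognize a difference of squares with the parts 6 and 5*u**2.

-u**2*(5*u**2 + 6)*(5*u**2 - 6)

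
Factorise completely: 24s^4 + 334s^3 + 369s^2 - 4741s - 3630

Among the possible rational roots, s = -3/4 is a root, giving the factor (4s + 3) and quotient 6s^3 + 79s^2 + 33s - 1210.
Continuing, s = -11/2 is a root, giving the factor (2s + 11) and quotient 3s^2 + 23s - 110.
The remaining quadratic factors as (s + 11)(3s - 10).

(2s + 11)(3s - 10)(4s + 3)(s + 11)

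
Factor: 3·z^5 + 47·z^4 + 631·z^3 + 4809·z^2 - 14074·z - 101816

(3·z - 13)·(z + 11)·(z + 4)·(z^2 + 5·z + 178)

Trying the rational-root candidates, z = -4 is a root, giving the factor (z + 4) and quotient 3·z^4 + 35·z^3 + 491·z^2 + 2845·z - 25454.
Next, z = 13/3 is a root, giving the factor (3·z - 13) and quotient z^3 + 16·z^2 + 233·z + 1958.
Continuing, z = -11 is a root, giving the factor (z + 11) and quotient z^2 + 5·z + 178.
The quadratic z^2 + 5·z + 178 has discriminant -687 < 0 and is irreducible over ℤ.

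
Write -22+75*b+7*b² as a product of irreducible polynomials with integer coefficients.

(7*b-2)*(b+11)

Need a pair with product 7·(-22) = -154 and sum 75: that's 77 and -2.
Split the middle term: 7*b²+77*b - 2*b-22 = 7*b*(b+11) - 2*(b+11).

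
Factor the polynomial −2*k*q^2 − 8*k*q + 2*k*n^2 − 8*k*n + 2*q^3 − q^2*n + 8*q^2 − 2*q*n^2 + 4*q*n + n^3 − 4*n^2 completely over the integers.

Group: q*(−2*k*q + 2*k*n − 8*k + 2*q^2 − 3*q*n + 8*q + n^2 − 4*n) + n*(−2*k*q + 2*k*n − 8*k + 2*q^2 − 3*q*n + 8*q + n^2 − 4*n); both groups contain (−2*k*q + 2*k*n − 8*k + 2*q^2 − 3*q*n + 8*q + n^2 − 4*n), so (q + n) is a factor with cofactor −2*k*q + 2*k*n − 8*k + 2*q^2 − 3*q*n + 8*q + n^2 − 4*n.
The cofactor groups again: −2*k*q + 2*k*n − 8*k + 2*q^2 − 3*q*n + 8*q + n^2 − 4*n = −q*(2*k − 2*q + n) + (n − 4)*(2*k − 2*q + n); both groups contain (2*k − 2*q + n), giving −(q − n + 4)*(2*k − 2*q + n).

−(q − n + 4)*(2*k − 2*q + n)*(q + n)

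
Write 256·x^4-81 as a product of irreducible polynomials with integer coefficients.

Write as (16·x^2)² − (9)², then factor 16·x^2-9 once more.

(4·x+3)·(4·x-3)·(16·x^2+9)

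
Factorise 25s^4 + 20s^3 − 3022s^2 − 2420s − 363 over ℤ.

(5s + 1)(5s + 3)(s + 11)(s − 11)

Testing divisors of the constant over divisors of the leading coefficient, s = −1/5 is a root, so (5s + 1) divides it; the quotient is 5s^3 + 3s^2 − 605s − 363.
Then s = −11 is a root, giving the factor (s + 11) and quotient 5s^2 − 52s − 33.
The remaining quadratic factors as (5s + 3)(s − 11).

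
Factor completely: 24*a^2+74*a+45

(4*a+9)*(6*a+5)

Need a pair with product 24·45 = 1080 and sum 74: that's 20 and 54.
Split the middle term: 24*a^2+20*a + 54*a+45 = 4*a*(6*a+5) + 9*(6*a+5).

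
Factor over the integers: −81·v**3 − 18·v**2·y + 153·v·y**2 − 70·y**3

−(3·v + 5·y)·(3·v − 2·y)·(9·v − 7·y)

Group: 9·v·(−9·v**2 − 9·v·y + 10·y**2) − 7·y·(−9·v**2 − 9·v·y + 10·y**2); both groups contain (−9·v**2 − 9·v·y + 10·y**2), so (9·v − 7·y) is a factor with cofactor −9·v**2 − 9·v·y + 10·y**2.
The cofactor groups again: −9·v**2 − 9·v·y + 10·y**2 = −3·v·(3·v + 5·y) + 2·y·(3·v + 5·y); both groups contain (3·v + 5·y), giving −(3·v − 2·y)·(3·v + 5·y).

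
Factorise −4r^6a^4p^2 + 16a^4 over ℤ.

−4a^4(r^3p + 2)(r^3p − 2)

Every term has a factor of 4a^4; factoring it out leaves −r^6p^2 + 4.
Recognize a difference of squares with the parts 2 and r^3p.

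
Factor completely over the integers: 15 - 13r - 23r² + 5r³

(5r - 3)(r + 1)(r - 5)

By the rational root theorem, r = 5 is a root, so (r - 5) is a factor; dividing leaves 5r² + 2r - 3.
The remaining quadratic factors as (5r - 3)(r + 1).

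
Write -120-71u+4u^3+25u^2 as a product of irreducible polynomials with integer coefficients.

By the rational root theorem, u = 3 is a root, giving the factor (u-3) and quotient 4u^2+37u+40.
The remaining quadratic factors as (u+8)(4u+5).

(4u+5)(u+8)(u-3)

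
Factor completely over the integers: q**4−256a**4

(q−4a)(q+4a)(q**2+16a**2)

(q)⁴ − (4a)⁴ = ((q)² − (4a)²)((q)² + (4a)²); the first factor splits again, the second (q**2+16a**2) is irreducible.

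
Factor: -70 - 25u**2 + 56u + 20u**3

Group as (20u**3 + 56u) + (-25u**2 - 70) = 4u(5u**2 + 14) - 5(5u**2 + 14).
Both groups share the factor (5u**2 + 14).

(4u - 5)(5u**2 + 14)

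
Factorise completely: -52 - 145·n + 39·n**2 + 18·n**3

By the rational root theorem, n = -4 is a root, so (n + 4) is a factor; dividing leaves 18·n**2 - 33·n - 13.
The remaining quadratic factors as (6·n - 13)(3·n + 1).

(3·n + 1)·(6·n - 13)·(n + 4)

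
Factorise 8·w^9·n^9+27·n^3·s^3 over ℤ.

Factor out n^3 first: what remains is 8·w^9·n^6+27·s^3.
Recognize a sum of cubes with the parts 2·w^3·n^2 and 3·s.

n^3·(2·w^3·n^2+3·s)·(4·w^6·n^4-6·w^3·n^2·s+9·s^2)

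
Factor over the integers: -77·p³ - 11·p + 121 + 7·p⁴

(p - 11)·(7·p³ - 11)

Group as (7·p⁴ - 11·p) + (-77·p³ + 121) = p·(7·p³ - 11) - 11·(7·p³ - 11).
Both groups share the factor (7·p³ - 11).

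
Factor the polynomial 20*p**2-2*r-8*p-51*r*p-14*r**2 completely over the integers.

-(14*r-5*p+2)*(r+4*p)

Group: -14*r*(r+4*p) + (5*p-2)*(r+4*p); both groups contain (r+4*p).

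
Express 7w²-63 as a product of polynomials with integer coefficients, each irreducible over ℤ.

7(w+3)(w-3)

Pull out the common factor 7; w²-9 is a difference of squares.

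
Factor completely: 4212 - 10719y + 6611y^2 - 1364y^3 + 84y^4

(2y - 9)(6y - 13)(7y - 4)(y - 9)

Among the possible rational roots, y = 9/2 is a root, giving the factor (2y - 9) and quotient 42y^3 - 493y^2 + 1087y - 468.
Then y = 13/6 is a root, so (6y - 13) is a factor; dividing leaves 7y^2 - 67y + 36.
The remaining quadratic factors as (y - 9)(7y - 4).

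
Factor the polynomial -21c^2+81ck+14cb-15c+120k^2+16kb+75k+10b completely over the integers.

-(3c-15k-2b)(7c+8k+5)

Group: -3c(7c+8k+5) + (15k+2b)(7c+8k+5); both groups contain (7c+8k+5).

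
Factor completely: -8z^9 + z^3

-z^3(2z^2 - 1)(4z^4 + 2z^2 + 1)

Pull out the common factor z^3, leaving -8z^6 + 1.
Recognize a difference of cubes with the parts 1 and 2z^2.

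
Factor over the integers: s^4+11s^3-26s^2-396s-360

(s+1)(s+10)(s+6)(s-6)

Testing divisors of the constant over divisors of the leading coefficient, s = -10 is a root, so (s+10) divides it; the quotient is s^3+s^2-36s-36.
Next, s = 6 is a root, so (s-6) divides it; the quotient is s^2+7s+6.
The remaining quadratic factors as (s+6)(s+1).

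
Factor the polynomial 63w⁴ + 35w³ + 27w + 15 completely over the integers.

Group as (63w⁴ + 27w) + (35w³ + 15) = 9w(7w³ + 3) + 5(7w³ + 3).
Both groups share the factor (7w³ + 3).

(9w + 5)(7w³ + 3)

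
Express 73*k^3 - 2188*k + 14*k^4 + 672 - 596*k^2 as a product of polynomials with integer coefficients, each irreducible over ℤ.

(2*k + 7)*(7*k - 2)*(k + 8)*(k - 6)

By the rational root theorem, k = 6 is a root, so (k - 6) divides it; the quotient is 14*k^3 + 157*k^2 + 346*k - 112.
Continuing, k = -8 is a root, so (k + 8) divides it; the quotient is 14*k^2 + 45*k - 14.
The remaining quadratic factors as (7*k - 2)(2*k + 7).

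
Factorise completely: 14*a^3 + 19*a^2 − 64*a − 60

(2*a + 5)*(7*a + 6)*(a − 2)

Trying the rational-root candidates, a = −5/2 is a root, so (2*a + 5) divides it; the quotient is 7*a^2 − 8*a − 12.
The remaining quadratic factors as (7*a + 6)(a − 2).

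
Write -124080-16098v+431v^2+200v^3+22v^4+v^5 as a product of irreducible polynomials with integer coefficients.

Among the possible rational roots, v = -10 is a root, so (v+10) is a factor; dividing leaves v^4+12v^3+80v^2-369v-12408.
Next, v = -11 is a root, so (v+11) divides it; the quotient is v^3+v^2+69v-1128.
Continuing, v = 8 is a root, so (v-8) is a factor; dividing leaves v^2+9v+141.
The quadratic v^2+9v+141 has discriminant -483 < 0 and is irreducible over ℤ.

(v+10)(v+11)(v-8)(v^2+9v+141)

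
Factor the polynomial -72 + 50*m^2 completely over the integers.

2*(5*m + 6)*(5*m - 6)

Every term has a factor of 2. Then 25*m^2 - 36 = (5*m)² − (6)².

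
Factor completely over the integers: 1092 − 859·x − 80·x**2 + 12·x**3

Among the possible rational roots, x = 12 is a root, giving the factor (x − 12) and quotient 12·x**2 + 64·x − 91.
The remaining quadratic factors as (2·x + 13)(6·x − 7).

(2·x + 13)·(6·x − 7)·(x − 12)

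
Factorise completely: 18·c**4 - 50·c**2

Every term has a factor of 2·c**2. Then 9·c**2 - 25 = (3·c)² − (5)².

2·c**2·(3·c + 5)·(3·c - 5)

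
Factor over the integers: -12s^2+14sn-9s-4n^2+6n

Group: -4s(3s-2n) + (2n-3)(3s-2n); both groups contain (3s-2n).

-(3s-2n)(4s-2n+3)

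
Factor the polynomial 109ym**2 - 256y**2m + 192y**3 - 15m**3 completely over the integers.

(8y - 3m)(8y - 5m)(3y - m)

Group: 3y(64y**2 - 64ym + 15m**2) - m(64y**2 - 64ym + 15m**2); both groups contain (64y**2 - 64ym + 15m**2), so (3y - m) is a factor with cofactor 64y**2 - 64ym + 15m**2.
The cofactor groups again: 64y**2 - 64ym + 15m**2 = 8y(8y - 5m) - 3m(8y - 5m); both groups contain (8y - 5m), giving (8y - 3m)(8y - 5m).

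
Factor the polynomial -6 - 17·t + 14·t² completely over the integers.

(2·t - 3)·(7·t + 2)

Need a pair with product 14·(-6) = -84 and sum -17: that's -21 and 4.
Split the middle term: 14·t² - 21·t + 4·t - 6 = 7·t·(2·t - 3) + 2·(2·t - 3).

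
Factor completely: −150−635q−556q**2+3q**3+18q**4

Testing divisors of the constant over divisors of the leading coefficient, q = −1/3 is a root, so (3q+1) is a factor; dividing leaves 6q**3−q**2−185q−150.
Then q = −5/6 is a root, giving the factor (6q+5) and quotient q**2−q−30.
The remaining quadratic factors as (q+5)(q−6).

(3q+1)(6q+5)(q+5)(q−6)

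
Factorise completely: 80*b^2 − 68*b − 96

4*(4*b + 3)*(5*b − 8)

Pull out the common factor 4, then factor the remaining trinomial.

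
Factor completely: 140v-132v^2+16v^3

4v(4v-5)(v-7)

Pull out the common factor 4v, then factor the remaining trinomial.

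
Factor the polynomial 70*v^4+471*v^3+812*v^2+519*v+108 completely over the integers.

(2*v+9)*(5*v+4)*(7*v+3)*(v+1)

By the rational root theorem, v = −1 is a root, so (v+1) is a factor; dividing leaves 70*v^3+401*v^2+411*v+108.
Next, v = −9/2 is a root, so (2*v+9) is a factor; dividing leaves 35*v^2+43*v+12.
The remaining quadratic factors as (5*v+4)(7*v+3).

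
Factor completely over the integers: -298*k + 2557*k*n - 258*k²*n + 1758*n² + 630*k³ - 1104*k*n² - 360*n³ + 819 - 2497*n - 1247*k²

(10*k + 4*n - 9)*(7*k + 6*n - 13)*(9*k - 15*n + 7)

Group: 10*k*(63*k² - 51*k*n - 68*k - 90*n² + 237*n - 91) + (4*n - 9)*(63*k² - 51*k*n - 68*k - 90*n² + 237*n - 91); both groups contain (63*k² - 51*k*n - 68*k - 90*n² + 237*n - 91), so (10*k + 4*n - 9) is a factor with cofactor 63*k² - 51*k*n - 68*k - 90*n² + 237*n - 91.
The cofactor groups again: 63*k² - 51*k*n - 68*k - 90*n² + 237*n - 91 = 7*k*(9*k - 15*n + 7) + (6*n - 13)*(9*k - 15*n + 7); both groups contain (9*k - 15*n + 7), giving (7*k + 6*n - 13)*(9*k - 15*n + 7).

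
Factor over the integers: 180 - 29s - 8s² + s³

(s + 5)(s - 4)(s - 9)

Among the possible rational roots, s = -5 is a root, so (s + 5) divides it; the quotient is s² - 13s + 36.
The remaining quadratic factors as (s - 4)(s - 9).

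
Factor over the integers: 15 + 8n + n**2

(n + 3)(n + 5)

Two integers with product 15 and sum 8 are 3 and 5.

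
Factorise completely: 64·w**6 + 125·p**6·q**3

(4·w**2 + 5·p**2·q)·(16·w**4 - 20·w**2·p**2·q + 25·p**4·q**2)

Recognize a sum of cubes with the parts 5·p**2·q and 4·w**2.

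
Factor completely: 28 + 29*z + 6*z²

Need a pair with product 6·28 = 168 and sum 29: that's 8 and 21.
Split the middle term: 6*z² + 8*z + 21*z + 28 = 2*z*(3*z + 4) + 7*(3*z + 4).

(2*z + 7)*(3*z + 4)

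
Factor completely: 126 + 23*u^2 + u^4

(u^2 + 14)*(u^2 + 9)

Substitute w = u^2 to get a quadratic in w, then factor.
u^2 + 14 is irreducible over ℤ (always positive, so no real roots).
u^2 + 9 is irreducible over ℤ (sum of squares).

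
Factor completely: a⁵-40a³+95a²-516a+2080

(a+8)(a-4)(a-5)(a²+a+13)

Trying the rational-root candidates, a = 5 is a root, so (a-5) is a factor; dividing leaves a⁴+5a³-15a²+20a-416.
Continuing, a = 4 is a root, so (a-4) is a factor; dividing leaves a³+9a²+21a+104.
Continuing, a = -8 is a root, so (a+8) divides it; the quotient is a²+a+13.
The quadratic a²+a+13 has discriminant -51 < 0 and is irreducible over ℤ.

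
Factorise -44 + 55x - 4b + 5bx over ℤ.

Group as (5bx - 4b) + (55x - 44) = b(5x - 4) + 11(5x - 4).
Both groups share the factor (5x - 4).

(5x - 4)(b + 11)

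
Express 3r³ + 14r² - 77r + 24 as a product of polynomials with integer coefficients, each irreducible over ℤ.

Testing divisors of the constant over divisors of the leading coefficient, r = -8 is a root, giving the factor (r + 8) and quotient 3r² - 10r + 3.
The remaining quadratic factors as (3r - 1)(r - 3).

(3r - 1)(r + 8)(r - 3)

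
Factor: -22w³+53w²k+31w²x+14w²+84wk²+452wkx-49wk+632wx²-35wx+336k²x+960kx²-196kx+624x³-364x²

Group: w(-22w²+53wk+119wx+14w+84k²+240kx-49k+156x²-91x) + 4x(-22w²+53wk+119wx+14w+84k²+240kx-49k+156x²-91x); both groups contain (-22w²+53wk+119wx+14w+84k²+240kx-49k+156x²-91x), so (w+4x) is a factor with cofactor -22w²+53wk+119wx+14w+84k²+240kx-49k+156x²-91x.
The cofactor groups again: -22w²+53wk+119wx+14w+84k²+240kx-49k+156x²-91x = -11w(2w-7k-13x) + (-12k-12x+7)(2w-7k-13x); both groups contain (2w-7k-13x), giving -(11w+12k+12x-7)(2w-7k-13x).

-(2w-7k-13x)(11w+12k+12x-7)(w+4x)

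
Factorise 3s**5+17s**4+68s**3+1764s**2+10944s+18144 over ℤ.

Trying the rational-root candidates, s = −3 is a root, so (s+3) is a factor; dividing leaves 3s**4+8s**3+44s**2+1632s+6048.
Next, s = −14/3 is a root, giving the factor (3s+14) and quotient s**3−2s**2+24s+432.
Next, s = −6 is a root, so (s+6) is a factor; dividing leaves s**2−8s+72.
The quadratic s**2−8s+72 has discriminant −224 < 0 and is irreducible over ℤ.

(3s+14)(s+3)(s+6)(s**2−8s+72)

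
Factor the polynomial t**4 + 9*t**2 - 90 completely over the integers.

Substitute u = t**2 to get a quadratic in u, then factor.
t**2 - 6 is irreducible over ℤ (6 is not a perfect square).
t**2 + 15 is irreducible over ℤ (always positive, so no real roots).

(t**2 + 15)*(t**2 - 6)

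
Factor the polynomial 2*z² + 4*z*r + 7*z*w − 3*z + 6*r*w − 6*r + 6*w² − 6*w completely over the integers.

(z + 2*r + 2*w)*(2*z + 3*w − 3)

Group: 2*z*(z + 2*r + 2*w) + (3*w − 3)*(z + 2*r + 2*w); both groups contain (z + 2*r + 2*w).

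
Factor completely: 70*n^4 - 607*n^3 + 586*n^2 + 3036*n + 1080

(2*n - 9)*(5*n + 2)*(7*n + 10)*(n - 6)

Testing divisors of the constant over divisors of the leading coefficient, n = -10/7 is a root, giving the factor (7*n + 10) and quotient 10*n^3 - 101*n^2 + 228*n + 108.
Next, n = 9/2 is a root, so (2*n - 9) is a factor; dividing leaves 5*n^2 - 28*n - 12.
The remaining quadratic factors as (5*n + 2)(n - 6).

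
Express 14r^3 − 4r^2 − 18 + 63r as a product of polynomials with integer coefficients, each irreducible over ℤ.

(7r − 2)(2r^2 + 9)

Group as (14r^3 + 63r) + (−4r^2 − 18) = 7r(2r^2 + 9) − 2(2r^2 + 9).
Both groups share the factor (2r^2 + 9).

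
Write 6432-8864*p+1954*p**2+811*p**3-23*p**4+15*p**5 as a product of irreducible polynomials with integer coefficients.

By the rational root theorem, p = 4/3 is a root, so (3*p-4) is a factor; dividing leaves 5*p**4-p**3+269*p**2+1010*p-1608.
Then p = 6/5 is a root, giving the factor (5*p-6) and quotient p**3+p**2+55*p+268.
Then p = -4 is a root, so (p+4) is a factor; dividing leaves p**2-3*p+67.
The quadratic p**2-3*p+67 has discriminant -259 < 0 and is irreducible over ℤ.

(3*p-4)*(5*p-6)*(p+4)*(p**2-3*p+67)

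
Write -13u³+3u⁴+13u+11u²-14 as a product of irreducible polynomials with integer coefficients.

(3u-7)(u+1)(u-1)(u-2)

Testing divisors of the constant over divisors of the leading coefficient, u = 1 is a root, so (u-1) is a factor; dividing leaves 3u³-10u²+u+14.
Next, u = 7/3 is a root, so (3u-7) divides it; the quotient is u²-u-2.
The remaining quadratic factors as (u+1)(u-2).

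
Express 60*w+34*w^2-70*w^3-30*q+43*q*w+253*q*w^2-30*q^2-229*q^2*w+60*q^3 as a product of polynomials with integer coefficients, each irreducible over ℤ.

(12*q-5*w+6)*(5*q-7*w-5)*(q-2*w)

Group: 12*q*(5*q^2-17*q*w-5*q+14*w^2+10*w) + (-5*w+6)*(5*q^2-17*q*w-5*q+14*w^2+10*w); both groups contain (5*q^2-17*q*w-5*q+14*w^2+10*w), so (12*q-5*w+6) is a factor with cofactor 5*q^2-17*q*w-5*q+14*w^2+10*w.
The cofactor groups again: 5*q^2-17*q*w-5*q+14*w^2+10*w = q*(5*q-7*w-5) - 2*w*(5*q-7*w-5); both groups contain (5*q-7*w-5), giving (q-2*w)*(5*q-7*w-5).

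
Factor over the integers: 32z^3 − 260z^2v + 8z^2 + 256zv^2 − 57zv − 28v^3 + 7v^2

Group: z(32z^2 − 36zv + 8z + 4v^2 − v) − 7v(32z^2 − 36zv + 8z + 4v^2 − v); both groups contain (32z^2 − 36zv + 8z + 4v^2 − v), so (z − 7v) is a factor with cofactor 32z^2 − 36zv + 8z + 4v^2 − v.
The cofactor groups again: 32z^2 − 36zv + 8z + 4v^2 − v = 8z(4z − 4v + 1) − v(4z − 4v + 1); both groups contain (4z − 4v + 1), giving (8z − v)(4z − 4v + 1).

(4z − 4v + 1)(z − 7v)(8z − v)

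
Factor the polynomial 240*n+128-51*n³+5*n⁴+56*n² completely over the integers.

(5*n+4)*(n+1)*(n-4)*(n-8)

Among the possible rational roots, n = 8 is a root, giving the factor (n-8) and quotient 5*n³-11*n²-32*n-16.
Next, n = -4/5 is a root, so (5*n+4) is a factor; dividing leaves n²-3*n-4.
The remaining quadratic factors as (n-4)(n+1).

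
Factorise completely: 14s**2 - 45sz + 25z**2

(2s - 5z)(7s - 5z)

Group: 7s(2s - 5z) - 5z(2s - 5z); both groups contain (2s - 5z).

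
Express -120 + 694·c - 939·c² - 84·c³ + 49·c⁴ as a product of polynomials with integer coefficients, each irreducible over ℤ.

Trying the rational-root candidates, c = 3/7 is a root, so (7·c - 3) divides it; the quotient is 7·c³ - 9·c² - 138·c + 40.
Then c = -4 is a root, so (c + 4) is a factor; dividing leaves 7·c² - 37·c + 10.
The remaining quadratic factors as (c - 5)(7·c - 2).

(7·c - 2)·(7·c - 3)·(c + 4)·(c - 5)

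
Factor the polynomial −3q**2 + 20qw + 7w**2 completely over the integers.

−(3q + w)(q − 7w)

Group: −q(3q + w) + 7w(3q + w); both groups contain (3q + w).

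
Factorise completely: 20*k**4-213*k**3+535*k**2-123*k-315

Among the possible rational roots, k = -3/5 is a root, so (5*k+3) is a factor; dividing leaves 4*k**3-45*k**2+134*k-105.
Next, k = 5/4 is a root, so (4*k-5) is a factor; dividing leaves k**2-10*k+21.
The remaining quadratic factors as (k-7)(k-3).

(4*k-5)*(5*k+3)*(k-3)*(k-7)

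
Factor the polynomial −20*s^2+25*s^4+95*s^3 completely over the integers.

5*s^2*(5*s−1)*(s+4)

Pull out the common factor 5*s^2, then factor the remaining trinomial.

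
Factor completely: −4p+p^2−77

Two integers with product −77 and sum −4 are 7 and −11.

(p+7)(p−11)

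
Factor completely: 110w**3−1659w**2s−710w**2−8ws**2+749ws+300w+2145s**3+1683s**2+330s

Group: 11w(10w**2−139ws−60w−165s**2−66s) + (−13s−5)(10w**2−139ws−60w−165s**2−66s); both groups contain (10w**2−139ws−60w−165s**2−66s), so (11w−13s−5) is a factor with cofactor 10w**2−139ws−60w−165s**2−66s.
The cofactor groups again: 10w**2−139ws−60w−165s**2−66s = w(10w+11s) + (−15s−6)(10w+11s); both groups contain (10w+11s), giving (w−15s−6)(10w+11s).

(11w−13s−5)(w−15s−6)(10w+11s)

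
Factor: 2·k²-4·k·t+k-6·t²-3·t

Group: 2·k·(k-3·t) + (2·t+1)·(k-3·t); both groups contain (k-3·t).

(2·k+2·t+1)·(k-3·t)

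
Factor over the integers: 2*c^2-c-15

Need a pair with product 2·(-15) = -30 and sum -1: that's -6 and 5.
Split the middle term: 2*c^2-6*c + 5*c-15 = 2*c*(c-3) + 5*(c-3).

(2*c+5)*(c-3)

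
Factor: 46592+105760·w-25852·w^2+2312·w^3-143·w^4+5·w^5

Testing divisors of the constant over divisors of the leading coefficient, w = 14 is a root, so (w-14) is a factor; dividing leaves 5·w^4-73·w^3+1290·w^2-7792·w-3328.
Continuing, w = 8 is a root, giving the factor (w-8) and quotient 5·w^3-33·w^2+1026·w+416.
Next, w = -2/5 is a root, so (5·w+2) is a factor; dividing leaves w^2-7·w+208.
The quadratic w^2-7·w+208 has discriminant -783 < 0 and is irreducible over ℤ.

(5·w+2)·(w-14)·(w-8)·(w^2-7·w+208)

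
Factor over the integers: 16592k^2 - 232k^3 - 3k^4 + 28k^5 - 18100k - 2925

Trying the rational-root candidates, k = 5/4 is a root, so (4k - 5) divides it; the quotient is 7k^4 + 8k^3 - 48k^2 + 4088k + 585.
Then k = -1/7 is a root, giving the factor (7k + 1) and quotient k^3 + k^2 - 7k + 585.
Next, k = -9 is a root, so (k + 9) is a factor; dividing leaves k^2 - 8k + 65.
The quadratic k^2 - 8k + 65 has discriminant -196 < 0 and is irreducible over ℤ.

(4k - 5)(7k + 1)(k + 9)(k^2 - 8k + 65)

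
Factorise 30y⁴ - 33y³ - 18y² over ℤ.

Pull out the common factor 3y², then factor the remaining trinomial.

3y²(2y - 3)(5y + 2)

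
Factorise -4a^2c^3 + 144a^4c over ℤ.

Pull out the common factor 4a^2c; 36a^2 - c^2 is a difference of squares.

4a^2c(6a + c)(6a - c)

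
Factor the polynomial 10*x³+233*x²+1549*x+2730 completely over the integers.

Among the possible rational roots, x = −13 is a root, so (x+13) is a factor; dividing leaves 10*x²+103*x+210.
The remaining quadratic factors as (5*x+14)(2*x+15).

(2*x+15)*(5*x+14)*(x+13)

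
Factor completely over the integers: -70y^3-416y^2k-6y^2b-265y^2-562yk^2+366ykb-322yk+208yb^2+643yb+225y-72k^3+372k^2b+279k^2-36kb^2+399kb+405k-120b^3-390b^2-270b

Group: 7y(-10y^2-58yk-8yb-45y-72k^2+12kb-81k+24b^2+54b) + (k-5b-5)(-10y^2-58yk-8yb-45y-72k^2+12kb-81k+24b^2+54b); both groups contain (-10y^2-58yk-8yb-45y-72k^2+12kb-81k+24b^2+54b), so (7y+k-5b-5) is a factor with cofactor -10y^2-58yk-8yb-45y-72k^2+12kb-81k+24b^2+54b.
The cofactor groups again: -10y^2-58yk-8yb-45y-72k^2+12kb-81k+24b^2+54b = -5y(2y+8k+4b+9) + (-9k+6b)(2y+8k+4b+9); both groups contain (2y+8k+4b+9), giving -(5y+9k-6b)(2y+8k+4b+9).

-(7y+k-5b-5)(5y+9k-6b)(2y+8k+4b+9)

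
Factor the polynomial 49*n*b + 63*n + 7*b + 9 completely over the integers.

Group as (49*n*b + 63*n) + (7*b + 9) = 7*n*(7*b + 9) + (7*b + 9).
Both groups share the factor (7*b + 9).

(7*b + 9)*(7*n + 1)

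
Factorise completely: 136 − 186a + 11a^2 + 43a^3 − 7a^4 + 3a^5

Testing divisors of the constant over divisors of the leading coefficient, a = 1 is a root, so (a − 1) is a factor; dividing leaves 3a^4 − 4a^3 + 39a^2 + 50a − 136.
Then a = 4/3 is a root, giving the factor (3a − 4) and quotient a^3 + 13a + 34.
Then a = −2 is a root, so (a + 2) divides it; the quotient is a^2 − 2a + 17.
The quadratic a^2 − 2a + 17 has discriminant −64 < 0 and is irreducible over ℤ.

(3a − 4)(a + 2)(a − 1)(a^2 − 2a + 17)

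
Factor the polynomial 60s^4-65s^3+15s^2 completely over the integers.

Pull out the common factor 5s^2, then factor the remaining trinomial.

5s^2(3s-1)(4s-3)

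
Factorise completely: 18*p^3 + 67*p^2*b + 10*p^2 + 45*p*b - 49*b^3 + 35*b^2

(9*p - 7*b + 5)*(2*p + 7*b)*(p + b)

Group: p*(18*p^2 + 49*p*b + 10*p - 49*b^2 + 35*b) + b*(18*p^2 + 49*p*b + 10*p - 49*b^2 + 35*b); both groups contain (18*p^2 + 49*p*b + 10*p - 49*b^2 + 35*b), so (p + b) is a factor with cofactor 18*p^2 + 49*p*b + 10*p - 49*b^2 + 35*b.
The cofactor groups again: 18*p^2 + 49*p*b + 10*p - 49*b^2 + 35*b = 9*p*(2*p + 7*b) + (-7*b + 5)*(2*p + 7*b); both groups contain (2*p + 7*b), giving (9*p - 7*b + 5)*(2*p + 7*b).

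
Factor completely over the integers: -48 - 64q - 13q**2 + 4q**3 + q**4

(q + 1)(q + 3)(q + 4)(q - 4)

Testing divisors of the constant over divisors of the leading coefficient, q = -1 is a root, so (q + 1) is a factor; dividing leaves q**3 + 3q**2 - 16q - 48.
Then q = 4 is a root, so (q - 4) divides it; the quotient is q**2 + 7q + 12.
The remaining quadratic factors as (q + 4)(q + 3).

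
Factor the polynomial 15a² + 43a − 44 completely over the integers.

(3a + 11)(5a − 4)

Need a pair with product 15·(−44) = −660 and sum 43: that's 55 and −12.
Split the middle term: 15a² + 55a − 12a − 44 = 5a(3a + 11) − 4(3a + 11).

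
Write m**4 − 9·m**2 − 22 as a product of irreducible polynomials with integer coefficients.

(m**2 + 2)·(m**2 − 11)

Substitute u = m**2 to get a quadratic in u, then factor.
m**2 + 2 is irreducible over ℤ (always positive, so no real roots).
m**2 − 11 is irreducible over ℤ (11 is not a perfect square).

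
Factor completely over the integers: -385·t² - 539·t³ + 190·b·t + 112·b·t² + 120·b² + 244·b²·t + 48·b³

(2·b + 7·t + 5)·(4·b + 11·t)·(6·b - 7·t)

Group: 2·b·(24·b² + 38·b·t - 77·t²) + (7·t + 5)·(24·b² + 38·b·t - 77·t²); both groups contain (24·b² + 38·b·t - 77·t²), so (2·b + 7·t + 5) is a factor with cofactor 24·b² + 38·b·t - 77·t².
The cofactor groups again: 24·b² + 38·b·t - 77·t² = 4·b·(6·b - 7·t) + 11·t·(6·b - 7·t); both groups contain (6·b - 7·t), giving (4·b + 11·t)·(6·b - 7·t).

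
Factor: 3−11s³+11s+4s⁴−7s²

By the rational root theorem, s = −1/4 is a root, so (4s+1) is a factor; dividing leaves s³−3s²−s+3.
Continuing, s = −1 is a root, so (s+1) divides it; the quotient is s²−4s+3.
The remaining quadratic factors as (s−1)(s−3).

(4s+1)(s+1)(s−1)(s−3)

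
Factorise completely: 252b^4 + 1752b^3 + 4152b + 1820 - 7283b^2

By the rational root theorem, b = 7/6 is a root, giving the factor (6b - 7) and quotient 42b^3 + 341b^2 - 816b - 260.
Next, b = -10 is a root, so (b + 10) is a factor; dividing leaves 42b^2 - 79b - 26.
The remaining quadratic factors as (7b + 2)(6b - 13).

(6b - 13)(6b - 7)(7b + 2)(b + 10)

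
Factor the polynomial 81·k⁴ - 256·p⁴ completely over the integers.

(3·k + 4·p)·(3·k - 4·p)·(9·k² + 16·p²)

Difference of squares twice: with A = 3·k and B = 4·p, A⁴ − B⁴ = (A² − B²)(A² + B²), and A² − B² factors again.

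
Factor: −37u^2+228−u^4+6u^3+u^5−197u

Among the possible rational roots, u = 4 is a root, giving the factor (u−4) and quotient u^4+3u^3+18u^2+35u−57.
Then u = 1 is a root, so (u−1) divides it; the quotient is u^3+4u^2+22u+57.
Then u = −3 is a root, giving the factor (u+3) and quotient u^2+u+19.
The quadratic u^2+u+19 has discriminant −75 < 0 and is irreducible over ℤ.

(u+3)(u−1)(u−4)(u^2+u+19)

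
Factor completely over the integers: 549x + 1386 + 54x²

9(2x + 11)(3x + 14)

Pull out the common factor 9, then factor the remaining trinomial.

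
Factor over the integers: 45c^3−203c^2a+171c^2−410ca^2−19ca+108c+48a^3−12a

Group: c(45c^2+67ca+36c−8a^2−4a) + (−6a+3)(45c^2+67ca+36c−8a^2−4a); both groups contain (45c^2+67ca+36c−8a^2−4a), so (c−6a+3) is a factor with cofactor 45c^2+67ca+36c−8a^2−4a.
The cofactor groups again: 45c^2+67ca+36c−8a^2−4a = 5c(9c−a) + (8a+4)(9c−a); both groups contain (9c−a), giving (5c+8a+4)(9c−a).

(c−6a+3)(9c−a)(5c+8a+4)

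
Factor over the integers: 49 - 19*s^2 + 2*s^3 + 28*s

(2*s - 7)*(s + 1)*(s - 7)

Trying the rational-root candidates, s = 7/2 is a root, giving the factor (2*s - 7) and quotient s^2 - 6*s - 7.
The remaining quadratic factors as (s - 7)(s + 1).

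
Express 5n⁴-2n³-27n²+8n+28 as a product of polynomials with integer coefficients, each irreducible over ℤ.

Testing divisors of the constant over divisors of the leading coefficient, n = 2 is a root, giving the factor (n-2) and quotient 5n³+8n²-11n-14.
Next, n = -2 is a root, so (n+2) divides it; the quotient is 5n²-2n-7.
The remaining quadratic factors as (n+1)(5n-7).

(5n-7)(n+1)(n+2)(n-2)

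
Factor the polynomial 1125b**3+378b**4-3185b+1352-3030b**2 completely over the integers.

(3b+13)(3b-1)(6b-13)(7b+8)

By the rational root theorem, b = -8/7 is a root, so (7b+8) is a factor; dividing leaves 54b**3+99b**2-546b+169.
Next, b = -13/3 is a root, so (3b+13) divides it; the quotient is 18b**2-45b+13.
The remaining quadratic factors as (3b-1)(6b-13).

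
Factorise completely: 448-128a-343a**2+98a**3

(2a-7)(7a+8)(7a-8)

Testing divisors of the constant over divisors of the leading coefficient, a = 7/2 is a root, giving the factor (2a-7) and quotient 49a**2-64.
The remaining quadratic factors as (7a-8)(7a+8).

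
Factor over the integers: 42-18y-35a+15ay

(3y-7)(5a-6)

Group as (15ay-35a) + (-18y+42) = 5a(3y-7) - 6(3y-7).
Both groups share the factor (3y-7).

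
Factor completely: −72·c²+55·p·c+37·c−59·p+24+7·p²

(7·p−8·c−3)·(p+9·c−8)

Group: 7·p·(p+9·c−8) + (−8·c−3)·(p+9·c−8); both groups contain (p+9·c−8).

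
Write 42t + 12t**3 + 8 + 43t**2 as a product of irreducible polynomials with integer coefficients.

By the rational root theorem, t = -4/3 is a root, giving the factor (3t + 4) and quotient 4t**2 + 9t + 2.
The remaining quadratic factors as (t + 2)(4t + 1).

(3t + 4)(4t + 1)(t + 2)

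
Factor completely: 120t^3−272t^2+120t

8t(3t−5)(5t−3)

Pull out the common factor 8t, then factor the remaining trinomial.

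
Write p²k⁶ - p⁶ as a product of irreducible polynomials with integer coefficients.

-p²(p² - k³)(p² + k³)

Every term has a factor of p²; factoring it out leaves -p⁴ + k⁶.
Recognize a difference of squares with the parts k³ and p².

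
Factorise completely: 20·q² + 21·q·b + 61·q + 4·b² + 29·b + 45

Group: 5·q·(4·q + b + 5) + (4·b + 9)·(4·q + b + 5); both groups contain (4·q + b + 5).

(5·q + 4·b + 9)·(4·q + b + 5)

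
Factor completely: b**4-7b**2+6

(b+1)(b-1)(b**2-6)

Substitute u = b**2 to get a quadratic in u, then factor.
b**2-1 is a difference of squares.
b**2-6 is irreducible over ℤ (6 is not a perfect square).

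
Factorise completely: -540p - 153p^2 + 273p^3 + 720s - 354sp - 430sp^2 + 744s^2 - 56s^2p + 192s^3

Group: 6s(32s^2 + 28sp + 60s - 39p^2 - 45p) + (-7p + 12)(32s^2 + 28sp + 60s - 39p^2 - 45p); both groups contain (32s^2 + 28sp + 60s - 39p^2 - 45p), so (6s - 7p + 12) is a factor with cofactor 32s^2 + 28sp + 60s - 39p^2 - 45p.
The cofactor groups again: 32s^2 + 28sp + 60s - 39p^2 - 45p = 4s(8s + 13p + 15) - 3p(8s + 13p + 15); both groups contain (8s + 13p + 15), giving (4s - 3p)(8s + 13p + 15).

(4s - 3p)(6s - 7p + 12)(8s + 13p + 15)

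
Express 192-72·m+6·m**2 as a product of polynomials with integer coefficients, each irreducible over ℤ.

Pull out the common factor 6, then factor the remaining trinomial.

6·(m-4)·(m-8)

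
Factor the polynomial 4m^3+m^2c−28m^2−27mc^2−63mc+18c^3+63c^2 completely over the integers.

(m−2c−7)(4m−3c)(m+3c)

Group: m(4m^2−11mc−28m+6c^2+21c) + 3c(4m^2−11mc−28m+6c^2+21c); both groups contain (4m^2−11mc−28m+6c^2+21c), so (m+3c) is a factor with cofactor 4m^2−11mc−28m+6c^2+21c.
The cofactor groups again: 4m^2−11mc−28m+6c^2+21c = m(4m−3c) + (−2c−7)(4m−3c); both groups contain (4m−3c), giving (m−2c−7)(4m−3c).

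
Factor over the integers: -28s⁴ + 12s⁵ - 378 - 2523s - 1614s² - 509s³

(2s + 7)(6s + 1)(s - 9)(s² + 3s + 6)

By the rational root theorem, s = 9 is a root, giving the factor (s - 9) and quotient 12s⁴ + 80s³ + 211s² + 285s + 42.
Next, s = -7/2 is a root, so (2s + 7) is a factor; dividing leaves 6s³ + 19s² + 39s + 6.
Next, s = -1/6 is a root, so (6s + 1) divides it; the quotient is s² + 3s + 6.
The quadratic s² + 3s + 6 has discriminant -15 < 0 and is irreducible over ℤ.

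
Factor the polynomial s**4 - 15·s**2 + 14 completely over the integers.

(s + 1)·(s - 1)·(s**2 - 14)

Substitute u = s**2 to get a quadratic in u, then factor.
s**2 - 14 is irreducible over ℤ (14 is not a perfect square).
s**2 - 1 is a difference of squares.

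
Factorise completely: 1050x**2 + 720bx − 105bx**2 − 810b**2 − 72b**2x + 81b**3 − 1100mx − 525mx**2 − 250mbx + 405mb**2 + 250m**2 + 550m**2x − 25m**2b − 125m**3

−(5m − 9b − 7x)(5m + 9b − 15x)(5m + b − 10)

Group: 5m(−25m**2 − 50mb + 75mx + 50m − 9b**2 + 15bx + 90b − 150x) + (−9b − 7x)(−25m**2 − 50mb + 75mx + 50m − 9b**2 + 15bx + 90b − 150x); both groups contain (−25m**2 − 50mb + 75mx + 50m − 9b**2 + 15bx + 90b − 150x), so (5m − 9b − 7x) is a factor with cofactor −25m**2 − 50mb + 75mx + 50m − 9b**2 + 15bx + 90b − 150x.
The cofactor groups again: −25m**2 − 50mb + 75mx + 50m − 9b**2 + 15bx + 90b − 150x = −5m(5m + 9b − 15x) + (−b + 10)(5m + 9b − 15x); both groups contain (5m + 9b − 15x), giving −(5m + b − 10)(5m + 9b − 15x).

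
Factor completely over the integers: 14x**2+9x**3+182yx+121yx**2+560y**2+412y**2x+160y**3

Group: 8y(20y**2+49yx+70y+9x**2+14x) + x(20y**2+49yx+70y+9x**2+14x); both groups contain (20y**2+49yx+70y+9x**2+14x), so (8y+x) is a factor with cofactor 20y**2+49yx+70y+9x**2+14x.
The cofactor groups again: 20y**2+49yx+70y+9x**2+14x = 4y(5y+x) + (9x+14)(5y+x); both groups contain (5y+x), giving (4y+9x+14)(5y+x).

(4y+9x+14)(5y+x)(8y+x)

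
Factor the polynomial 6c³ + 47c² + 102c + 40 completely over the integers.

(2c + 1)(3c + 10)(c + 4)

Trying the rational-root candidates, c = −4 is a root, so (c + 4) is a factor; dividing leaves 6c² + 23c + 10.
The remaining quadratic factors as (2c + 1)(3c + 10).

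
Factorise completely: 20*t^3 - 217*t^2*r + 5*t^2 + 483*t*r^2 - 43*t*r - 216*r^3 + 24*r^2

Group: 5*t*(4*t^2 - 41*t*r + t + 72*r^2 - 8*r) - 3*r*(4*t^2 - 41*t*r + t + 72*r^2 - 8*r); both groups contain (4*t^2 - 41*t*r + t + 72*r^2 - 8*r), so (5*t - 3*r) is a factor with cofactor 4*t^2 - 41*t*r + t + 72*r^2 - 8*r.
The cofactor groups again: 4*t^2 - 41*t*r + t + 72*r^2 - 8*r = 4*t*(t - 8*r) + (-9*r + 1)*(t - 8*r); both groups contain (t - 8*r), giving (4*t - 9*r + 1)*(t - 8*r).

(5*t - 3*r)*(t - 8*r)*(4*t - 9*r + 1)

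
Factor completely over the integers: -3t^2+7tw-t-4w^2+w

-(3t-4w+1)(t-w)

Group: -3t(t-w) + (4w-1)(t-w); both groups contain (t-w).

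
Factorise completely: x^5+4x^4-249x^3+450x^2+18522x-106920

(x+12)(x+15)(x-9)(x^2-14x+66)

Among the possible rational roots, x = 9 is a root, so (x-9) is a factor; dividing leaves x^4+13x^3-132x^2-738x+11880.
Continuing, x = -12 is a root, giving the factor (x+12) and quotient x^3+x^2-144x+990.
Then x = -15 is a root, so (x+15) divides it; the quotient is x^2-14x+66.
The quadratic x^2-14x+66 has discriminant -68 < 0 and is irreducible over ℤ.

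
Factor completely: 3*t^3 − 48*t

3*t*(t + 4)*(t − 4)

Every term has a factor of 3*t. Then t^2 − 16 = (t)² − (4)².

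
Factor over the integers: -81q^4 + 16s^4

Write as (4s^2)² − (9q^2)², then factor 4s^2 - 9q^2 once more.

(2s - 3q)(2s + 3q)(4s^2 + 9q^2)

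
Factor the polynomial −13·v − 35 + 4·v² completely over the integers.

Need a pair with product 4·(−35) = −140 and sum −13: that's 7 and −20.
Split the middle term: 4·v² + 7·v − 20·v − 35 = v·(4·v + 7) − 5·(4·v + 7).

(4·v + 7)·(v − 5)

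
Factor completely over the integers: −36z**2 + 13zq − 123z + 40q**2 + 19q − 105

−(4z − 5q + 7)(9z + 8q + 15)

Group: −9z(4z − 5q + 7) + (−8q − 15)(4z − 5q + 7); both groups contain (4z − 5q + 7).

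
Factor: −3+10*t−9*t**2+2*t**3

(2*t−1)*(t−1)*(t−3)

Testing divisors of the constant over divisors of the leading coefficient, t = 3 is a root, giving the factor (t−3) and quotient 2*t**2−3*t+1.
The remaining quadratic factors as (t−1)(2*t−1).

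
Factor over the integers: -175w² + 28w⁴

Pull out the common factor 7w²; 4w² - 25 is a difference of squares.

7w²(2w + 5)(2w - 5)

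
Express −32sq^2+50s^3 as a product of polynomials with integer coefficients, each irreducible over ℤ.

Factor out 2s, leaving 25s^2−16q^2, which is a difference of two squares.

2s(5s−4q)(5s+4q)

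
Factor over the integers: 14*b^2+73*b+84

Need a pair with product 14·84 = 1176 and sum 73: that's 49 and 24.
Split the middle term: 14*b^2+49*b + 24*b+84 = 7*b*(2*b+7) + 12*(2*b+7).

(2*b+7)*(7*b+12)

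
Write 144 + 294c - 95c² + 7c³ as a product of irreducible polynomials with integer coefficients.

(7c + 3)(c - 6)(c - 8)

By the rational root theorem, c = 8 is a root, so (c - 8) is a factor; dividing leaves 7c² - 39c - 18.
The remaining quadratic factors as (c - 6)(7c + 3).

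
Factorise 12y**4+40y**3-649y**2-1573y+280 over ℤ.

By the rational root theorem, y = 7 is a root, giving the factor (y-7) and quotient 12y**3+124y**2+219y-40.
Then y = -8 is a root, so (y+8) is a factor; dividing leaves 12y**2+28y-5.
The remaining quadratic factors as (6y-1)(2y+5).

(2y+5)(6y-1)(y+8)(y-7)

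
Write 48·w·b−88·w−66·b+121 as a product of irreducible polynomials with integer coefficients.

(6·b−11)·(8·w−11)

Group as (48·w·b−88·w) + (−66·b+121) = 8·w·(6·b−11) − 11·(6·b−11).
Both groups share the factor (6·b−11).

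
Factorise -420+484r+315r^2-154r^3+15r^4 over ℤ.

Among the possible rational roots, r = -7/5 is a root, so (5r+7) is a factor; dividing leaves 3r^3-35r^2+112r-60.
Then r = 5 is a root, so (r-5) divides it; the quotient is 3r^2-20r+12.
The remaining quadratic factors as (3r-2)(r-6).

(3r-2)(5r+7)(r-5)(r-6)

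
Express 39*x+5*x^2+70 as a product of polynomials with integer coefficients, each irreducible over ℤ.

Need a pair with product 5·70 = 350 and sum 39: that's 25 and 14.
Split the middle term: 5*x^2+25*x + 14*x+70 = 5*x*(x+5) + 14*(x+5).

(5*x+14)*(x+5)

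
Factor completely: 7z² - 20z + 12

(7z - 6)(z - 2)

Need a pair with product 7·12 = 84 and sum -20: that's -6 and -14.
Split the middle term: 7z² - 6z - 14z + 12 = z(7z - 6) - 2(7z - 6).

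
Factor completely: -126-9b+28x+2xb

(2x-9)(b+14)

Group as (2xb+28x) + (-9b-126) = 2x(b+14) - 9(b+14).
Both groups share the factor (b+14).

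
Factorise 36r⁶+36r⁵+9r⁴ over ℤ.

Pull out the common factor 9r⁴, leaving 4r²+4r+1.
Recognize a perfect-square trinomial with the parts 1 and 2r.

9r⁴(2r+1)²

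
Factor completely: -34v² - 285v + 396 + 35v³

Among the possible rational roots, v = 11/7 is a root, giving the factor (7v - 11) and quotient 5v² + 3v - 36.
The remaining quadratic factors as (5v - 12)(v + 3).

(5v - 12)(7v - 11)(v + 3)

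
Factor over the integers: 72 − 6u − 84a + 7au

Group as (7au − 84a) + (−6u + 72) = 7a(u − 12) − 6(u − 12).
Both groups share the factor (u − 12).

(7a − 6)(u − 12)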